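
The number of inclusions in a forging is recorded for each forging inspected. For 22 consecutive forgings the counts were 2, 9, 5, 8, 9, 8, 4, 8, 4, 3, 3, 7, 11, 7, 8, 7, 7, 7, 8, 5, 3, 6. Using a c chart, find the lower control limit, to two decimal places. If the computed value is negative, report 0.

0.00

c̄ = (2 + 9 + 5 + 8 + 9 + 8 + 4 + 8 + 4 + 3 + 3 + 7 + 11 + 7 + 8 + 7 + 7 + 7 + 8 + 5 + 3 + 6) / 22 = 139 / 22 = 6.3182
LCL = c̄ − 3√c̄ = 6.3182 − 3 × 2.5136 = -1.2226 → 0 (cannot be negative)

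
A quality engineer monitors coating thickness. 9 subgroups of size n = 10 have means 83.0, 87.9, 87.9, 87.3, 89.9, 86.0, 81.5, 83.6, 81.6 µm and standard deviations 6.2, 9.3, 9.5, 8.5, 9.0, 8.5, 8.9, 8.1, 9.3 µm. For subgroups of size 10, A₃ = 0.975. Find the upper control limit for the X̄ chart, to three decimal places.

93.785

X̄̄ = (83.0 + 87.9 + 87.9 + 87.3 + 89.9 + 86.0 + 81.5 + 83.6 + 81.6) / 9 = 85.4111
s̄ = (6.2 + 9.3 + 9.5 + 8.5 + 9.0 + 8.5 + 8.9 + 8.1 + 9.3) / 9 = 8.5889
UCL = X̄̄ + A₃·s̄ = 85.4111 + 0.975 × 8.5889 = 93.7853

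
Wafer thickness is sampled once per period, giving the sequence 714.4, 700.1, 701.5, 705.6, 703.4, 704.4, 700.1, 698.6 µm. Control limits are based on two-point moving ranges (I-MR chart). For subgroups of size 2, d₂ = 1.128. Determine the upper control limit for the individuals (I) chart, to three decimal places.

X̄ = (714.4 + 700.1 + 701.5 + 705.6 + 703.4 + 704.4 + 700.1 + 698.6) / 8 = 703.5125
Moving ranges: 14.3, 1.4, 4.1, 2.2, 1.0, 4.3, 1.5; M̄R̄ = 28.8000 / 7 = 4.1143
UCL = X̄ + 3·M̄R̄/d₂ = 703.5125 + 3 × 4.1143 / 1.128 = 714.4547

714.455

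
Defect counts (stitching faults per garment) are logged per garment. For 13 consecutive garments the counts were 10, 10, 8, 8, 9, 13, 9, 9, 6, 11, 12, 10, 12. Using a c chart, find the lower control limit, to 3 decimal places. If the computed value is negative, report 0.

c̄ = (10 + 10 + 8 + 8 + 9 + 13 + 9 + 9 + 6 + 11 + 12 + 10 + 12) / 13 = 127 / 13 = 9.7692
LCL = c̄ − 3√c̄ = 9.7692 − 3 × 3.1256 = 0.3925

0.393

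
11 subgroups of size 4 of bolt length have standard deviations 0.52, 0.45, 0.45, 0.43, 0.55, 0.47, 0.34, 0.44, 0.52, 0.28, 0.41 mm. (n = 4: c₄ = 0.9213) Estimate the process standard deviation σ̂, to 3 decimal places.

0.480

s̄ = (0.52 + 0.45 + 0.45 + 0.43 + 0.55 + 0.47 + 0.34 + 0.44 + 0.52 + 0.28 + 0.41) / 11 = 0.4418
σ̂ = s̄ / c₄ = 0.4418 / 0.9213 = 0.4796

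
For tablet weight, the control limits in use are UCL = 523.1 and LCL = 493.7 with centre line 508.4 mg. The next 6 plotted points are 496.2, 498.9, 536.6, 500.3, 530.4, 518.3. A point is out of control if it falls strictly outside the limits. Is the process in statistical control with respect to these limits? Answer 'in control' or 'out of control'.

Compare each point to [493.7, 523.1]: sample 3 = 536.6 > UCL; sample 5 = 530.4 > UCL.

out of control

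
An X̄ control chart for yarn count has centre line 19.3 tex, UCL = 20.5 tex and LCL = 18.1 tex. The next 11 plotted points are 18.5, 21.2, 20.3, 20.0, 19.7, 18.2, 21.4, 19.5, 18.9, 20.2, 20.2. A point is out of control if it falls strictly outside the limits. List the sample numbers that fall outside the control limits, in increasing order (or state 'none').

2, 7

Compare each point to [18.1, 20.5]: sample 2 = 21.2 > UCL; sample 7 = 21.4 > UCL.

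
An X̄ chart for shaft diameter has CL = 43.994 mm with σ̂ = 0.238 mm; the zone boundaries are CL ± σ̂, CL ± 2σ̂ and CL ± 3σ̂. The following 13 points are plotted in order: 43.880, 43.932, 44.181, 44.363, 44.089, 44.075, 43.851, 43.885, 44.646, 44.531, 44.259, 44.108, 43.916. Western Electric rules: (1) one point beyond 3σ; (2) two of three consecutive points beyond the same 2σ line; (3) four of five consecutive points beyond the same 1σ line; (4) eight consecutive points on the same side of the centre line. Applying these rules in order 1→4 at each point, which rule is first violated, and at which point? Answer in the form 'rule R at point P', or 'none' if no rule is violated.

rule 2 at point 10

Zone of each point (C = within 1σ̂, B = 1σ̂–2σ̂, A = 2σ̂–3σ̂, * = beyond 3σ̂; sign = side of CL): 1:-C, 2:-C, 3:+C, 4:+B, 5:+C, 6:+C, 7:-C, 8:-C, 9:+A, 10:+A, 11:+B, 12:+C, 13:-C
Rule 2 (two of three consecutive points beyond the same 2σ limit) is satisfied at point 10.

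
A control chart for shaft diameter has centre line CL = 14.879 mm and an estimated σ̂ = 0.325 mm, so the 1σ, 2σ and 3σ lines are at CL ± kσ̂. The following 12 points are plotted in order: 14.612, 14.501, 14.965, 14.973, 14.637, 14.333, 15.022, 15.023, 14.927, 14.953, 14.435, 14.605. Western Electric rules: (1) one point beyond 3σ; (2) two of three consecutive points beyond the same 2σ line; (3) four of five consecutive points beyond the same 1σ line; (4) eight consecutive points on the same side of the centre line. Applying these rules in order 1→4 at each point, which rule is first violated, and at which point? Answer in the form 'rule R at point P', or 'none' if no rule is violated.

Zone of each point (C = within 1σ̂, B = 1σ̂–2σ̂, A = 2σ̂–3σ̂, * = beyond 3σ̂; sign = side of CL): 1:-C, 2:-B, 3:+C, 4:+C, 5:-C, 6:-B, 7:+C, 8:+C, 9:+C, 10:+C, 11:-B, 12:-C
No rule fires across all 12 points.

none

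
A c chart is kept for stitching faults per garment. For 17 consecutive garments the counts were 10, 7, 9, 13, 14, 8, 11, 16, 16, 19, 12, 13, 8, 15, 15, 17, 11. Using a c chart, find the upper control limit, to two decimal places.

23.23

c̄ = (10 + 7 + 9 + 13 + 14 + 8 + 11 + 16 + 16 + 19 + 12 + 13 + 8 + 15 + 15 + 17 + 11) / 17 = 214 / 17 = 12.5882
UCL = c̄ + 3√c̄ = 12.5882 + 3 × √12.5882 = 12.5882 + 3 × 3.5480 = 23.2322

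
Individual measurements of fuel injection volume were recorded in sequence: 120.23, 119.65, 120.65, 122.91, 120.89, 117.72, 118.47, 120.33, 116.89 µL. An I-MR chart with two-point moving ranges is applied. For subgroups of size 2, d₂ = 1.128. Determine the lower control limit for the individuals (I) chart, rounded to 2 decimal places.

X̄ = (120.23 + 119.65 + 120.65 + 122.91 + 120.89 + 117.72 + 118.47 + 120.33 + 116.89) / 9 = 119.7489
Moving ranges: 0.58, 1.00, 2.26, 2.02, 3.17, 0.75, 1.86, 3.44; M̄R̄ = 15.0800 / 8 = 1.8850
LCL = X̄ − 3·M̄R̄/d₂ = 119.7489 − 3 × 1.8850 / 1.128 = 114.7356

114.74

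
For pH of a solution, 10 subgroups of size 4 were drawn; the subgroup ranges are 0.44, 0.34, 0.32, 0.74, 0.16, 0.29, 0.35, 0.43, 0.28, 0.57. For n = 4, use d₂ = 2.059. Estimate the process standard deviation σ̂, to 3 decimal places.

R̄ = (0.44 + 0.34 + 0.32 + 0.74 + 0.16 + 0.29 + 0.35 + 0.43 + 0.28 + 0.57) / 10 = 0.3920
σ̂ = R̄ / d₂ = 0.3920 / 2.059 = 0.1904

0.190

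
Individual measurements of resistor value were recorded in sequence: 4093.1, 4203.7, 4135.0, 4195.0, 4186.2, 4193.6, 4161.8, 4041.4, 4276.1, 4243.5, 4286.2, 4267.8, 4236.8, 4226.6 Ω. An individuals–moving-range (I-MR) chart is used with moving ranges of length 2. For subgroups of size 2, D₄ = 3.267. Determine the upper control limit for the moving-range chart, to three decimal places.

195.341

Moving ranges: 110.6, 68.7, 60.0, 8.8, 7.4, 31.8, 120.4, 234.7, 32.6, 42.7, 18.4, 31.0, 10.2; M̄R̄ = 777.3000 / 13 = 59.7923
UCL_MR = D₄·M̄R̄ = 3.267 × 59.7923 = 195.3415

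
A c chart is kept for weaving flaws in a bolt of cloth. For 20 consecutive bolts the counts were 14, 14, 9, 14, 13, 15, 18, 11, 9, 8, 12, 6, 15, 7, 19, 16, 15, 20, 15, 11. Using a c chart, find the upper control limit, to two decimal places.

23.89

c̄ = (14 + 14 + 9 + 14 + 13 + 15 + 18 + 11 + 9 + 8 + 12 + 6 + 15 + 7 + 19 + 16 + 15 + 20 + 15 + 11) / 20 = 261 / 20 = 13.0500
UCL = c̄ + 3√c̄ = 13.0500 + 3 × √13.0500 = 13.0500 + 3 × 3.6125 = 23.8874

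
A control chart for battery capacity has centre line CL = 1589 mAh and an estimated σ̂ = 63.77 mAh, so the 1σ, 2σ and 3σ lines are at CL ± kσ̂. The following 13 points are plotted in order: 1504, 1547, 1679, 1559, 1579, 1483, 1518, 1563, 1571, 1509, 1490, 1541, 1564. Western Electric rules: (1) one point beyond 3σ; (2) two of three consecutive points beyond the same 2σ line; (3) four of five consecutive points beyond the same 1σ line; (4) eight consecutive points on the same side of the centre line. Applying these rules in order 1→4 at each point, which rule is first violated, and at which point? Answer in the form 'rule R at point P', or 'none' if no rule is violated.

Zone of each point (C = within 1σ̂, B = 1σ̂–2σ̂, A = 2σ̂–3σ̂, * = beyond 3σ̂; sign = side of CL): 1:-B, 2:-C, 3:+B, 4:-C, 5:-C, 6:-B, 7:-B, 8:-C, 9:-C, 10:-B, 11:-B, 12:-C, 13:-C
Rule 4 (eight consecutive points on the same side of the centre line) is satisfied at point 11.

rule 4 at point 11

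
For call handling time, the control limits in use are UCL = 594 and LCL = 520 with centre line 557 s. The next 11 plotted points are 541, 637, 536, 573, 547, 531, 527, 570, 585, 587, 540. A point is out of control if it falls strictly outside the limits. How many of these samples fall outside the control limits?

Compare each point to [520, 594]: sample 2 = 637 > UCL.

1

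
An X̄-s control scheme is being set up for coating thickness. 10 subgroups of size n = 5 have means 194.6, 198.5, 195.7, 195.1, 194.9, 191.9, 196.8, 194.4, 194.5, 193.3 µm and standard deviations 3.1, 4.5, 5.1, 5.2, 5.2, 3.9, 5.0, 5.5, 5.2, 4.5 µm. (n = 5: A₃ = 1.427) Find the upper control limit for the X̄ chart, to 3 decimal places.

X̄̄ = (194.6 + 198.5 + 195.7 + 195.1 + 194.9 + 191.9 + 196.8 + 194.4 + 194.5 + 193.3) / 10 = 194.9700
s̄ = (3.1 + 4.5 + 5.1 + 5.2 + 5.2 + 3.9 + 5.0 + 5.5 + 5.2 + 4.5) / 10 = 4.7200
UCL = X̄̄ + A₃·s̄ = 194.9700 + 1.427 × 4.7200 = 201.7054

201.705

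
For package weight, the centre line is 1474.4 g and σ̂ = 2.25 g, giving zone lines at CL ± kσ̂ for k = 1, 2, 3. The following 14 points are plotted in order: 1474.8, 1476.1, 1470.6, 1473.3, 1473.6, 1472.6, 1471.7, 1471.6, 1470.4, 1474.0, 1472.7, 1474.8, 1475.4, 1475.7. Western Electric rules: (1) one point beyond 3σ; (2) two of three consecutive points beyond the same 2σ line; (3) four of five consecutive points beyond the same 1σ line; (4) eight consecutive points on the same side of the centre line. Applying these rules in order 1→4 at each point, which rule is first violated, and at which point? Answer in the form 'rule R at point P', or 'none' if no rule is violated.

rule 4 at point 10

Zone of each point (C = within 1σ̂, B = 1σ̂–2σ̂, A = 2σ̂–3σ̂, * = beyond 3σ̂; sign = side of CL): 1:+C, 2:+C, 3:-B, 4:-C, 5:-C, 6:-C, 7:-B, 8:-B, 9:-B, 10:-C, 11:-C, 12:+C, 13:+C, 14:+C
Rule 4 (eight consecutive points on the same side of the centre line) is satisfied at point 10.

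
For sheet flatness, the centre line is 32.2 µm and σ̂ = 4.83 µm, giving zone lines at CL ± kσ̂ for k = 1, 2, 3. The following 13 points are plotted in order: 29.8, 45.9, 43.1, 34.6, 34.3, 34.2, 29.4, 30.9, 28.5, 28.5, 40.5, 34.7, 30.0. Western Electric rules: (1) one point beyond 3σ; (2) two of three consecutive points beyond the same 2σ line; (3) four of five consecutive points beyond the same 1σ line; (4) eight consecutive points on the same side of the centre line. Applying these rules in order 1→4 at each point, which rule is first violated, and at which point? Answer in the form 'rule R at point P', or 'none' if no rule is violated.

rule 2 at point 3

Zone of each point (C = within 1σ̂, B = 1σ̂–2σ̂, A = 2σ̂–3σ̂, * = beyond 3σ̂; sign = side of CL): 1:-C, 2:+A, 3:+A, 4:+C, 5:+C, 6:+C, 7:-C, 8:-C, 9:-C, 10:-C, 11:+B, 12:+C, 13:-C
Rule 2 (two of three consecutive points beyond the same 2σ limit) is satisfied at point 3.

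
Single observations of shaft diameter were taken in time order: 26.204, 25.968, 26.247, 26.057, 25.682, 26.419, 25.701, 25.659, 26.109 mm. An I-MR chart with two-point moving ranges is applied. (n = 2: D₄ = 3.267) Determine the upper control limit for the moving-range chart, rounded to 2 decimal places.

Moving ranges: 0.236, 0.279, 0.190, 0.375, 0.737, 0.718, 0.042, 0.450; M̄R̄ = 3.0270 / 8 = 0.3784
UCL_MR = D₄·M̄R̄ = 3.267 × 0.3784 = 1.2362

1.24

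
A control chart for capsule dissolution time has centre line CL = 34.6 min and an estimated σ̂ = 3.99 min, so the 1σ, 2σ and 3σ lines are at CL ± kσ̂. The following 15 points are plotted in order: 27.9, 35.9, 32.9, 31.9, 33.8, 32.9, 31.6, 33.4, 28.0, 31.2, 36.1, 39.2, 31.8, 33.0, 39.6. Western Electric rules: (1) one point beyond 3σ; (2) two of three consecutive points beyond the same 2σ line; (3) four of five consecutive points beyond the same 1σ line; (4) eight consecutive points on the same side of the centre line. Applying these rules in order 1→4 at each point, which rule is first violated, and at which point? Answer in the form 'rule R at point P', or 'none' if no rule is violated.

rule 4 at point 10

Zone of each point (C = within 1σ̂, B = 1σ̂–2σ̂, A = 2σ̂–3σ̂, * = beyond 3σ̂; sign = side of CL): 1:-B, 2:+C, 3:-C, 4:-C, 5:-C, 6:-C, 7:-C, 8:-C, 9:-B, 10:-C, 11:+C, 12:+B, 13:-C, 14:-C, 15:+B
Rule 4 (eight consecutive points on the same side of the centre line) is satisfied at point 10.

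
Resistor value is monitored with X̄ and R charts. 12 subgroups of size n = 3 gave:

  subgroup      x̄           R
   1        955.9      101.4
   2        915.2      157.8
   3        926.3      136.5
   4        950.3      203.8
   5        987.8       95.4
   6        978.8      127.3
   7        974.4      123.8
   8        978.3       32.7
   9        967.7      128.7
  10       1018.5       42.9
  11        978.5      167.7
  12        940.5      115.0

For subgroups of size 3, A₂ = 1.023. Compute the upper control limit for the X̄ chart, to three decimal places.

1086.513

X̄̄ = (955.9 + 915.2 + 926.3 + 950.3 + 987.8 + 978.8 + 974.4 + 978.3 + 967.7 + 1018.5 + 978.5 + 940.5) / 12 = 11572.2000 / 12 = 964.3500
R̄ = (101.4 + 157.8 + 136.5 + 203.8 + 95.4 + 127.3 + 123.8 + 32.7 + 128.7 + 42.9 + 167.7 + 115.0) / 12 = 1433.0000 / 12 = 119.4167
UCL = X̄̄ + A₂·R̄ = 964.3500 + 1.023 × 119.4167 = 1086.5132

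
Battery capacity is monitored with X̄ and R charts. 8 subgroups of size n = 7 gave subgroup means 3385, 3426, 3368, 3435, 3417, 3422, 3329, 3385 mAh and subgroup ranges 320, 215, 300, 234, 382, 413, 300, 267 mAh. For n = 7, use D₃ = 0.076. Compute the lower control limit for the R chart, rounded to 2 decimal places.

23.09

R̄ = (320 + 215 + 300 + 234 + 382 + 413 + 300 + 267) / 8 = 2431.0000 / 8 = 303.8750
LCL_R = D₃·R̄ = 0.076 × 303.8750 = 23.0945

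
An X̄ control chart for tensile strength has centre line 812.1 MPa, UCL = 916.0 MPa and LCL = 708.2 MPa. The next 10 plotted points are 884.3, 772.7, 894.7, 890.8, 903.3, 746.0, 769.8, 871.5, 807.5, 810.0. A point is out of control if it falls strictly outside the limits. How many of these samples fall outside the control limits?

All 10 points lie within [708.2, 916.0].

0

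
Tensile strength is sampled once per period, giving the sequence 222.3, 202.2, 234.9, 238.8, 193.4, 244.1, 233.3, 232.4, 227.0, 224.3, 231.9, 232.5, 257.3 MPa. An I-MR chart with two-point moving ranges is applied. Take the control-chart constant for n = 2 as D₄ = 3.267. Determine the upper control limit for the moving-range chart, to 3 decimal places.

55.975

Moving ranges: 20.1, 32.7, 3.9, 45.4, 50.7, 10.8, 0.9, 5.4, 2.7, 7.6, 0.6, 24.8; M̄R̄ = 205.6000 / 12 = 17.1333
UCL_MR = D₄·M̄R̄ = 3.267 × 17.1333 = 55.9746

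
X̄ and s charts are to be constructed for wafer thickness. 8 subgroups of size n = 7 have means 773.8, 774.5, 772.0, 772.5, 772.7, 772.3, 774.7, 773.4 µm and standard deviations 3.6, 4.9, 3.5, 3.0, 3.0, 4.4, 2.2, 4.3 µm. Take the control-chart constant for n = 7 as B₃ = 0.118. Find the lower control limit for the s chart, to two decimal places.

0.43

s̄ = (3.6 + 4.9 + 3.5 + 3.0 + 3.0 + 4.4 + 2.2 + 4.3) / 8 = 3.6125
LCL_s = B₃·s̄ = 0.118 × 3.6125 = 0.4263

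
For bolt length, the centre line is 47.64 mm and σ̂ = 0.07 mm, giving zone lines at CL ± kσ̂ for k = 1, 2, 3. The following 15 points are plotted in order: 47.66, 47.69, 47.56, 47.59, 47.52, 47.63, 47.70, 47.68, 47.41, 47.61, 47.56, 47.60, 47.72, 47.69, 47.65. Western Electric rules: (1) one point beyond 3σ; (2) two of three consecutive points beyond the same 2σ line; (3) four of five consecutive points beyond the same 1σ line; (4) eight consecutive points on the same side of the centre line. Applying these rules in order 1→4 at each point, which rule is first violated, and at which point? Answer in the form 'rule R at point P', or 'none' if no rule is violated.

rule 1 at point 9

Zone of each point (C = within 1σ̂, B = 1σ̂–2σ̂, A = 2σ̂–3σ̂, * = beyond 3σ̂; sign = side of CL): 1:+C, 2:+C, 3:-B, 4:-C, 5:-B, 6:-C, 7:+C, 8:+C, 9:-*, 10:-C, 11:-B, 12:-C, 13:+B, 14:+C, 15:+C
Rule 1 (one point beyond the 3σ limits) is satisfied at point 9.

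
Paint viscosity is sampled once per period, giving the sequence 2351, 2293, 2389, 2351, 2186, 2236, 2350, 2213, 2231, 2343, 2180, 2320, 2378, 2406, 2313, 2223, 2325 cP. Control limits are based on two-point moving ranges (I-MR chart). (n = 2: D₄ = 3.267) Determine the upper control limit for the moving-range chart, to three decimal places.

298.522

Moving ranges: 58, 96, 38, 165, 50, 114, 137, 18, 112, 163, 140, 58, 28, 93, 90, 102; M̄R̄ = 1462.0000 / 16 = 91.3750
UCL_MR = D₄·M̄R̄ = 3.267 × 91.3750 = 298.5221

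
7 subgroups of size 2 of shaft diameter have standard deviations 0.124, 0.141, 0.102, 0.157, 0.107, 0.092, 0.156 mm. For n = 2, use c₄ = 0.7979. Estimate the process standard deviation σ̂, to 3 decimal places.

0.157

s̄ = (0.124 + 0.141 + 0.102 + 0.157 + 0.107 + 0.092 + 0.156) / 7 = 0.1256
σ̂ = s̄ / c₄ = 0.1256 / 0.7979 = 0.1574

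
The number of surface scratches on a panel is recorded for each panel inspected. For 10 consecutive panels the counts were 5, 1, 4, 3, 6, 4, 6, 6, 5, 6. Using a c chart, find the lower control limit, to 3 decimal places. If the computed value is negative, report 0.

c̄ = (5 + 1 + 4 + 3 + 6 + 4 + 6 + 6 + 5 + 6) / 10 = 46 / 10 = 4.6000
LCL = c̄ − 3√c̄ = 4.6000 − 3 × 2.1448 = -1.8343 → 0 (cannot be negative)

0.000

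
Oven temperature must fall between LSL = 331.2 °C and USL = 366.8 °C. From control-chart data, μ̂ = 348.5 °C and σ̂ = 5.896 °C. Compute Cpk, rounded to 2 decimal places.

0.98

Cpu = (USL − μ̂) / (3σ̂) = (366.8 − 348.5) / (3 × 5.896) = 1.0346; Cpl = (μ̂ − LSL) / (3σ̂) = (348.5 − 331.2) / (3 × 5.896) = 0.9781; Cpk = min(Cpu, Cpl) = 0.9781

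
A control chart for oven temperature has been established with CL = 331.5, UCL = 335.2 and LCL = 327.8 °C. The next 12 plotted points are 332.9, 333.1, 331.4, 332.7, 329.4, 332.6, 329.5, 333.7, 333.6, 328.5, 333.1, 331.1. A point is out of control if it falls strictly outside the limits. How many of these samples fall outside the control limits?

All 12 points lie within [327.8, 335.2].

0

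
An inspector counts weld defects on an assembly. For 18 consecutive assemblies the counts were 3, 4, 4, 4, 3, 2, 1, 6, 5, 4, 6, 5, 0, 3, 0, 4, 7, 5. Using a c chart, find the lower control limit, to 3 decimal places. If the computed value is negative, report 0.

c̄ = (3 + 4 + 4 + 4 + 3 + 2 + 1 + 6 + 5 + 4 + 6 + 5 + 0 + 3 + 0 + 4 + 7 + 5) / 18 = 66 / 18 = 3.6667
LCL = c̄ − 3√c̄ = 3.6667 − 3 × 1.9149 = -2.0779 → 0 (cannot be negative)

0.000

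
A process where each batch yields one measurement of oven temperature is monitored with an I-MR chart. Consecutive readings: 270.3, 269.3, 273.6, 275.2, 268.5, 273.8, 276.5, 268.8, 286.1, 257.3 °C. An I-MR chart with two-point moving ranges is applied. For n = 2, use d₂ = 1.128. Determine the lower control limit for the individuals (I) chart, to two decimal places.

249.66

X̄ = (270.3 + 269.3 + 273.6 + 275.2 + 268.5 + 273.8 + 276.5 + 268.8 + 286.1 + 257.3) / 10 = 271.9400
Moving ranges: 1.0, 4.3, 1.6, 6.7, 5.3, 2.7, 7.7, 17.3, 28.8; M̄R̄ = 75.4000 / 9 = 8.3778
LCL = X̄ − 3·M̄R̄/d₂ = 271.9400 − 3 × 8.3778 / 1.128 = 249.6587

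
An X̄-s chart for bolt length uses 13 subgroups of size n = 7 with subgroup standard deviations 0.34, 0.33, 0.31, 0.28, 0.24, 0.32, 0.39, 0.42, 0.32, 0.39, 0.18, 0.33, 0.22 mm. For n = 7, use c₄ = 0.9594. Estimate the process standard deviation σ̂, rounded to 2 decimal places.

0.33

s̄ = (0.34 + 0.33 + 0.31 + 0.28 + 0.24 + 0.32 + 0.39 + 0.42 + 0.32 + 0.39 + 0.18 + 0.33 + 0.22) / 13 = 0.3131
σ̂ = s̄ / c₄ = 0.3131 / 0.9594 = 0.3263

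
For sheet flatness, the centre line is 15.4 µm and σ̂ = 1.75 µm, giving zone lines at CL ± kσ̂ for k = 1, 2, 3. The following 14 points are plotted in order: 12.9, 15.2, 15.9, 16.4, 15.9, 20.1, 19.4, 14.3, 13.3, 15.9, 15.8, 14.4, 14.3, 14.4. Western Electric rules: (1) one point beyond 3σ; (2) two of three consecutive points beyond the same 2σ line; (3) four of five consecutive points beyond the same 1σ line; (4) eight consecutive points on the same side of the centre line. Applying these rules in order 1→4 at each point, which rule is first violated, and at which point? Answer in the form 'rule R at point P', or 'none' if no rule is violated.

rule 2 at point 7

Zone of each point (C = within 1σ̂, B = 1σ̂–2σ̂, A = 2σ̂–3σ̂, * = beyond 3σ̂; sign = side of CL): 1:-B, 2:-C, 3:+C, 4:+C, 5:+C, 6:+A, 7:+A, 8:-C, 9:-B, 10:+C, 11:+C, 12:-C, 13:-C, 14:-C
Rule 2 (two of three consecutive points beyond the same 2σ limit) is satisfied at point 7.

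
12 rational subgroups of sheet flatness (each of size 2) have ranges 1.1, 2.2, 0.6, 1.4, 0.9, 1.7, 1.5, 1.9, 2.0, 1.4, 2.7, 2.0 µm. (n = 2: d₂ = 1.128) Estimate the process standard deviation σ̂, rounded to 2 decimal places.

R̄ = (1.1 + 2.2 + 0.6 + 1.4 + 0.9 + 1.7 + 1.5 + 1.9 + 2.0 + 1.4 + 2.7 + 2.0) / 12 = 1.6167
σ̂ = R̄ / d₂ = 1.6167 / 1.128 = 1.4332

1.43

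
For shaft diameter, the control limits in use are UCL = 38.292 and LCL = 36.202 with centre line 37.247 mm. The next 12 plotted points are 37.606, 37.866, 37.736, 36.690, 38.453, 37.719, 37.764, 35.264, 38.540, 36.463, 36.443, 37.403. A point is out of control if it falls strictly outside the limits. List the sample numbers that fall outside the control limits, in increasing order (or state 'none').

Compare each point to [36.202, 38.292]: sample 5 = 38.453 > UCL; sample 8 = 35.264 < LCL; sample 9 = 38.540 > UCL.

5, 8, 9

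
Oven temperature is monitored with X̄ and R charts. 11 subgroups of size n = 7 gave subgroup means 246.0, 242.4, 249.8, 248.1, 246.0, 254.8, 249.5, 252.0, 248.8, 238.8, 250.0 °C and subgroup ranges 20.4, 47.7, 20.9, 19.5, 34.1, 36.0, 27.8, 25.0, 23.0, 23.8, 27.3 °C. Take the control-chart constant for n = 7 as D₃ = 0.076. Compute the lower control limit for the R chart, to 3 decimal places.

2.111

R̄ = (20.4 + 47.7 + 20.9 + 19.5 + 34.1 + 36.0 + 27.8 + 25.0 + 23.0 + 23.8 + 27.3) / 11 = 305.5000 / 11 = 27.7727
LCL_R = D₃·R̄ = 0.076 × 27.7727 = 2.1107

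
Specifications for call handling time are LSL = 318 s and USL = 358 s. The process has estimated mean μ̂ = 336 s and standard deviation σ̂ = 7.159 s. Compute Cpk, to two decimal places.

0.84

Cpu = (USL − μ̂) / (3σ̂) = (358 − 336) / (3 × 7.159) = 1.0244; Cpl = (μ̂ − LSL) / (3σ̂) = (336 − 318) / (3 × 7.159) = 0.8381; Cpk = min(Cpu, Cpl) = 0.8381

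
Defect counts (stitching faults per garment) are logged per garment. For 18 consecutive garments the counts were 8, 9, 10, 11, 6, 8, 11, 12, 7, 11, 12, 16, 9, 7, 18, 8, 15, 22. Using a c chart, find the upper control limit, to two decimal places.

21.11

c̄ = (8 + 9 + 10 + 11 + 6 + 8 + 11 + 12 + 7 + 11 + 12 + 16 + 9 + 7 + 18 + 8 + 15 + 22) / 18 = 200 / 18 = 11.1111
UCL = c̄ + 3√c̄ = 11.1111 + 3 × √11.1111 = 11.1111 + 3 × 3.3333 = 21.1111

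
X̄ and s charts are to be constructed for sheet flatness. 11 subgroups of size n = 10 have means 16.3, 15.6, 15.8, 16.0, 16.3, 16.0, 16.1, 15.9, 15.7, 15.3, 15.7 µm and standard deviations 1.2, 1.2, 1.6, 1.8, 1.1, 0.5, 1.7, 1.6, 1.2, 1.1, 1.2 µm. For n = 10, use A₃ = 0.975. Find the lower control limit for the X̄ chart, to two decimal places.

14.62

X̄̄ = (16.3 + 15.6 + 15.8 + 16.0 + 16.3 + 16.0 + 16.1 + 15.9 + 15.7 + 15.3 + 15.7) / 11 = 15.8818
s̄ = (1.2 + 1.2 + 1.6 + 1.8 + 1.1 + 0.5 + 1.7 + 1.6 + 1.2 + 1.1 + 1.2) / 11 = 1.2909
LCL = X̄̄ − A₃·s̄ = 15.8818 − 0.975 × 1.2909 = 14.6232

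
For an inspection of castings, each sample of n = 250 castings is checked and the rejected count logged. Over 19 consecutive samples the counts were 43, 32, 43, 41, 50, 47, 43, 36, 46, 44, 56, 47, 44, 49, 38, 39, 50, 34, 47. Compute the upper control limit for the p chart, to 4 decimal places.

0.2465

p̄ = Σdᵢ / (k·n) = 829 / (19 × 250) = 0.17453
UCL = p̄ + 3·√(p̄(1−p̄)/n) = 0.17453 + 3 × √(0.17453×0.82547/250) = 0.17453 + 3 × 0.02401 = 0.24654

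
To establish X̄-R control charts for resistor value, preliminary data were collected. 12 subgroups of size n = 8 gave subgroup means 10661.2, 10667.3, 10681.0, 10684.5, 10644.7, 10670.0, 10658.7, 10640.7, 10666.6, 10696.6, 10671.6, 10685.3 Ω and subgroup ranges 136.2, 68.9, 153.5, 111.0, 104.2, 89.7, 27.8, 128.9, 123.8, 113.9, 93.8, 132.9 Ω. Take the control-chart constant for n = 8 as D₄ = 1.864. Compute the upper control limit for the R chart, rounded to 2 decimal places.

R̄ = (136.2 + 68.9 + 153.5 + 111.0 + 104.2 + 89.7 + 27.8 + 128.9 + 123.8 + 113.9 + 93.8 + 132.9) / 12 = 1284.6000 / 12 = 107.0500
UCL_R = D₄·R̄ = 1.864 × 107.0500 = 199.5412

199.54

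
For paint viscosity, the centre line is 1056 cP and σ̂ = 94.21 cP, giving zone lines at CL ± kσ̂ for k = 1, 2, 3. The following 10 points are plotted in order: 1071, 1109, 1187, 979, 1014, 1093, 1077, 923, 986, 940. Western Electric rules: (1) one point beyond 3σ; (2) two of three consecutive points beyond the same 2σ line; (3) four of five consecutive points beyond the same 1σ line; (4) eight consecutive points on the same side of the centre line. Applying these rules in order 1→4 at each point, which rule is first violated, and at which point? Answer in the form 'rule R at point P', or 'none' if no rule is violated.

none

Zone of each point (C = within 1σ̂, B = 1σ̂–2σ̂, A = 2σ̂–3σ̂, * = beyond 3σ̂; sign = side of CL): 1:+C, 2:+C, 3:+B, 4:-C, 5:-C, 6:+C, 7:+C, 8:-B, 9:-C, 10:-B
No rule fires across all 10 points.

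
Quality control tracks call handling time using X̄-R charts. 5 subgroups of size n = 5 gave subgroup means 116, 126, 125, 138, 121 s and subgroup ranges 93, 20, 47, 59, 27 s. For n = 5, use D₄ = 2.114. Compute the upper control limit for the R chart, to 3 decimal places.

R̄ = (93 + 20 + 47 + 59 + 27) / 5 = 246.0000 / 5 = 49.2000
UCL_R = D₄·R̄ = 2.114 × 49.2000 = 104.0088

104.009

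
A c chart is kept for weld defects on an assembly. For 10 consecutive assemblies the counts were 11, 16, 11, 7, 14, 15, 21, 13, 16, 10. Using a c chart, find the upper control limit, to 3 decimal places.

c̄ = (11 + 16 + 11 + 7 + 14 + 15 + 21 + 13 + 16 + 10) / 10 = 134 / 10 = 13.4000
UCL = c̄ + 3√c̄ = 13.4000 + 3 × √13.4000 = 13.4000 + 3 × 3.6606 = 24.3818

24.382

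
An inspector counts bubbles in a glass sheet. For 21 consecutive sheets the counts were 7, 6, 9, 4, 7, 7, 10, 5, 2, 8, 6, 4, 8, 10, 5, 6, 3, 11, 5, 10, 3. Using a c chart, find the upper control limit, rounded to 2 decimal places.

14.11

c̄ = (7 + 6 + 9 + 4 + 7 + 7 + 10 + 5 + 2 + 8 + 6 + 4 + 8 + 10 + 5 + 6 + 3 + 11 + 5 + 10 + 3) / 21 = 136 / 21 = 6.4762
UCL = c̄ + 3√c̄ = 6.4762 + 3 × √6.4762 = 6.4762 + 3 × 2.5448 = 14.1107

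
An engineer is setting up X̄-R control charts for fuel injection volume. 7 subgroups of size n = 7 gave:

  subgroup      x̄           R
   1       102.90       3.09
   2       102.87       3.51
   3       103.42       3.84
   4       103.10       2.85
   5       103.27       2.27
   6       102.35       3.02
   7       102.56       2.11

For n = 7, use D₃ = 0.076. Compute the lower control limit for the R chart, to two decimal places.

R̄ = (3.09 + 3.51 + 3.84 + 2.85 + 2.27 + 3.02 + 2.11) / 7 = 20.6900 / 7 = 2.9557
LCL_R = D₃·R̄ = 0.076 × 2.9557 = 0.2246

0.22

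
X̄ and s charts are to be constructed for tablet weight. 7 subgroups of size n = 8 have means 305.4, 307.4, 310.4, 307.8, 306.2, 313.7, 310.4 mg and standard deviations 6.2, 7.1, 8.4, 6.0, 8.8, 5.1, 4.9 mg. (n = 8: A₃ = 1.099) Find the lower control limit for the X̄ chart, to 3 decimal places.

301.457

X̄̄ = (305.4 + 307.4 + 310.4 + 307.8 + 306.2 + 313.7 + 310.4) / 7 = 308.7571
s̄ = (6.2 + 7.1 + 8.4 + 6.0 + 8.8 + 5.1 + 4.9) / 7 = 6.6429
LCL = X̄̄ − A₃·s̄ = 308.7571 − 1.099 × 6.6429 = 301.4566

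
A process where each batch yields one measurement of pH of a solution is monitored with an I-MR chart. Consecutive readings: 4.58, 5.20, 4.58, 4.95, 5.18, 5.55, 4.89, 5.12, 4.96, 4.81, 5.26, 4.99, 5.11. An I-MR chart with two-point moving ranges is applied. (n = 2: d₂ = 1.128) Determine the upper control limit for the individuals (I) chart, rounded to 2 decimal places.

X̄ = (4.58 + 5.20 + 4.58 + 4.95 + 5.18 + 5.55 + 4.89 + 5.12 + 4.96 + 4.81 + 5.26 + 4.99 + 5.11) / 13 = 5.0138
Moving ranges: 0.62, 0.62, 0.37, 0.23, 0.37, 0.66, 0.23, 0.16, 0.15, 0.45, 0.27, 0.12; M̄R̄ = 4.2500 / 12 = 0.3542
UCL = X̄ + 3·M̄R̄/d₂ = 5.0138 + 3 × 0.3542 / 1.128 = 5.9558

5.96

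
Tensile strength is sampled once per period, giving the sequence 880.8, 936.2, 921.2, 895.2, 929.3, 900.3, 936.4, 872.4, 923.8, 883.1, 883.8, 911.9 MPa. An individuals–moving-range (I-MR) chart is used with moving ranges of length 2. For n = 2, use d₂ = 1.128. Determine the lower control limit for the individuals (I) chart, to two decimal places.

X̄ = (880.8 + 936.2 + 921.2 + 895.2 + 929.3 + 900.3 + 936.4 + 872.4 + 923.8 + 883.1 + 883.8 + 911.9) / 12 = 906.2000
Moving ranges: 55.4, 15.0, 26.0, 34.1, 29.0, 36.1, 64.0, 51.4, 40.7, 0.7, 28.1; M̄R̄ = 380.5000 / 11 = 34.5909
LCL = X̄ − 3·M̄R̄/d₂ = 906.2000 − 3 × 34.5909 / 1.128 = 814.2029

814.20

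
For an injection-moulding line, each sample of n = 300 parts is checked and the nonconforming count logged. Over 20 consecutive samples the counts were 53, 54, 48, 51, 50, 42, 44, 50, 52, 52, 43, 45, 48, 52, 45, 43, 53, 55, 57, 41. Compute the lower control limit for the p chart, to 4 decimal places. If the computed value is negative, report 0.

0.0990

p̄ = Σdᵢ / (k·n) = 978 / (20 × 300) = 0.16300
LCL = p̄ − 3·√(p̄(1−p̄)/n) = 0.16300 − 3 × 0.02133 = 0.09902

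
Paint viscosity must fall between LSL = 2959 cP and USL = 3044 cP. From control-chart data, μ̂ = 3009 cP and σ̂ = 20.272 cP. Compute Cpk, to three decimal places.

0.576

Cpu = (USL − μ̂) / (3σ̂) = (3044 − 3009) / (3 × 20.272) = 0.5755; Cpl = (μ̂ − LSL) / (3σ̂) = (3009 − 2959) / (3 × 20.272) = 0.8222; Cpk = min(Cpu, Cpl) = 0.5755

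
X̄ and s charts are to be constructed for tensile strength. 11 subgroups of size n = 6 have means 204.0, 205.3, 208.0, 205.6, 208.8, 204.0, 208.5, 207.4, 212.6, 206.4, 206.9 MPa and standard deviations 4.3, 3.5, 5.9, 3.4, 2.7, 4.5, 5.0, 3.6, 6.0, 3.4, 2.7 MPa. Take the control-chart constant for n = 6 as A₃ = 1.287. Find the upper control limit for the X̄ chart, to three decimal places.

212.310

X̄̄ = (204.0 + 205.3 + 208.0 + 205.6 + 208.8 + 204.0 + 208.5 + 207.4 + 212.6 + 206.4 + 206.9) / 11 = 207.0455
s̄ = (4.3 + 3.5 + 5.9 + 3.4 + 2.7 + 4.5 + 5.0 + 3.6 + 6.0 + 3.4 + 2.7) / 11 = 4.0909
UCL = X̄̄ + A₃·s̄ = 207.0455 + 1.287 × 4.0909 = 212.3105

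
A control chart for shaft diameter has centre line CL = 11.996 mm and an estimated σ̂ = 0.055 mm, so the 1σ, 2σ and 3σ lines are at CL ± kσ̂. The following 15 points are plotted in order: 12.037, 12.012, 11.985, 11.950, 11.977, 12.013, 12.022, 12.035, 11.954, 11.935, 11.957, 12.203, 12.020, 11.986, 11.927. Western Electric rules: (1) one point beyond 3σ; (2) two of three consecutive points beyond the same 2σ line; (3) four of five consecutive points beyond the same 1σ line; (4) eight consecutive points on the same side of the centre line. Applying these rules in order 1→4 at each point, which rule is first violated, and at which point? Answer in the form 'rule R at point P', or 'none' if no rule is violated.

rule 1 at point 12

Zone of each point (C = within 1σ̂, B = 1σ̂–2σ̂, A = 2σ̂–3σ̂, * = beyond 3σ̂; sign = side of CL): 1:+C, 2:+C, 3:-C, 4:-C, 5:-C, 6:+C, 7:+C, 8:+C, 9:-C, 10:-B, 11:-C, 12:+*, 13:+C, 14:-C, 15:-B
Rule 1 (one point beyond the 3σ limits) is satisfied at point 12.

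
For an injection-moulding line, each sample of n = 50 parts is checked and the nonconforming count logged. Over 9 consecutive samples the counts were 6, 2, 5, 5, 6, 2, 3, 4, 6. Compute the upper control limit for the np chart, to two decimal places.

10.30

p̄ = Σdᵢ / (k·n) = 39 / (9 × 50) = 0.08667
UCL = np̄ + 3·√(np̄(1−p̄)) = 4.3333 + 3 × √(4.3333×0.91333) = 4.3333 + 3 × 1.9894 = 10.3016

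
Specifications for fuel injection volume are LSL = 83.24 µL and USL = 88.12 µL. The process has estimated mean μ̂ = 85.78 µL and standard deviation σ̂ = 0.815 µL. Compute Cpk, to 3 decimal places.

0.957

Cpu = (USL − μ̂) / (3σ̂) = (88.12 − 85.78) / (3 × 0.815) = 0.9571; Cpl = (μ̂ − LSL) / (3σ̂) = (85.78 − 83.24) / (3 × 0.815) = 1.0389; Cpk = min(Cpu, Cpl) = 0.9571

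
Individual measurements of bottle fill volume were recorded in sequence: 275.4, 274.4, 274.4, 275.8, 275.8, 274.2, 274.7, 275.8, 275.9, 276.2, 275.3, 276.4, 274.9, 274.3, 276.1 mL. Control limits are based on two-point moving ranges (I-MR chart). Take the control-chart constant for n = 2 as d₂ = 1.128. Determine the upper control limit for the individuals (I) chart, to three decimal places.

277.567

X̄ = (275.4 + 274.4 + 274.4 + 275.8 + 275.8 + 274.2 + 274.7 + 275.8 + 275.9 + 276.2 + 275.3 + 276.4 + 274.9 + 274.3 + 276.1) / 15 = 275.3067
Moving ranges: 1.0, 0.0, 1.4, 0.0, 1.6, 0.5, 1.1, 0.1, 0.3, 0.9, 1.1, 1.5, 0.6, 1.8; M̄R̄ = 11.9000 / 14 = 0.8500
UCL = X̄ + 3·M̄R̄/d₂ = 275.3067 + 3 × 0.8500 / 1.128 = 277.5673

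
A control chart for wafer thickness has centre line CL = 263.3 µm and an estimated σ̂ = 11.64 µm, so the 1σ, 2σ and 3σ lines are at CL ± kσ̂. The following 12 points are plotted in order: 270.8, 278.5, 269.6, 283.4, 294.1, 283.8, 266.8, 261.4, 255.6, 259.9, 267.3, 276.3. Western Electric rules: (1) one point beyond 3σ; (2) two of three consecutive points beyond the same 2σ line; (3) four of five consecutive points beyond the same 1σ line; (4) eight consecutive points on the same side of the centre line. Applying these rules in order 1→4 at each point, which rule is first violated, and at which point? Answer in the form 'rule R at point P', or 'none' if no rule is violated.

rule 3 at point 6

Zone of each point (C = within 1σ̂, B = 1σ̂–2σ̂, A = 2σ̂–3σ̂, * = beyond 3σ̂; sign = side of CL): 1:+C, 2:+B, 3:+C, 4:+B, 5:+A, 6:+B, 7:+C, 8:-C, 9:-C, 10:-C, 11:+C, 12:+B
Rule 3 (four of five consecutive points beyond the same 1σ limit) is satisfied at point 6.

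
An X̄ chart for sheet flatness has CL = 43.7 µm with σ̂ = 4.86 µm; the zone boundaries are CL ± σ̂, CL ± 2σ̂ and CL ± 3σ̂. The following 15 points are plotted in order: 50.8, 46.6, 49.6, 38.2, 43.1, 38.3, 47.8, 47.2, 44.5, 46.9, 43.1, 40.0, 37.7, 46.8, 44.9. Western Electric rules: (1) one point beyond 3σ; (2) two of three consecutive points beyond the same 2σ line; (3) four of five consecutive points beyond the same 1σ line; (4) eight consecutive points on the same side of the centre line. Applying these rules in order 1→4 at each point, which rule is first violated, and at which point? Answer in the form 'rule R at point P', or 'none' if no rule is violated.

none

Zone of each point (C = within 1σ̂, B = 1σ̂–2σ̂, A = 2σ̂–3σ̂, * = beyond 3σ̂; sign = side of CL): 1:+B, 2:+C, 3:+B, 4:-B, 5:-C, 6:-B, 7:+C, 8:+C, 9:+C, 10:+C, 11:-C, 12:-C, 13:-B, 14:+C, 15:+C
No rule fires across all 15 points.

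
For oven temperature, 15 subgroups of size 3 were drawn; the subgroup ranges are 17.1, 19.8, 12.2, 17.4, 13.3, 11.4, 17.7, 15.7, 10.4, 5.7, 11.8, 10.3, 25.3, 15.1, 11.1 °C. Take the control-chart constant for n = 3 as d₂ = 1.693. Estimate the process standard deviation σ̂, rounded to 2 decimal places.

8.44

R̄ = (17.1 + 19.8 + 12.2 + 17.4 + 13.3 + 11.4 + 17.7 + 15.7 + 10.4 + 5.7 + 11.8 + 10.3 + 25.3 + 15.1 + 11.1) / 15 = 14.2867
σ̂ = R̄ / d₂ = 14.2867 / 1.693 = 8.4387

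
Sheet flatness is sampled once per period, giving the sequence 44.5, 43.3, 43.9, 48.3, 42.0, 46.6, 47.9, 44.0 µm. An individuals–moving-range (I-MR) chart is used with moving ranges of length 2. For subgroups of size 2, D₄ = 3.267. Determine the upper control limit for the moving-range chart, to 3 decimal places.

10.408

Moving ranges: 1.2, 0.6, 4.4, 6.3, 4.6, 1.3, 3.9; M̄R̄ = 22.3000 / 7 = 3.1857
UCL_MR = D₄·M̄R̄ = 3.267 × 3.1857 = 10.4077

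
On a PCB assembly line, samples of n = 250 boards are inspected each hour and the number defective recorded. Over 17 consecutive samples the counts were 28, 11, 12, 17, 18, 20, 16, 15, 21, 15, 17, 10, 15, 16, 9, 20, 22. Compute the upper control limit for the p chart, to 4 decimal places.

p̄ = Σdᵢ / (k·n) = 282 / (17 × 250) = 0.06635
UCL = p̄ + 3·√(p̄(1−p̄)/n) = 0.06635 + 3 × √(0.06635×0.93365/250) = 0.06635 + 3 × 0.01574 = 0.11358

0.1136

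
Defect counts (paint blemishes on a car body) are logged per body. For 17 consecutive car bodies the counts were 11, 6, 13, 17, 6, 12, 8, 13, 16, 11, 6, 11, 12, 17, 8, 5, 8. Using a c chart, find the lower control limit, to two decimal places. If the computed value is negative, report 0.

c̄ = (11 + 6 + 13 + 17 + 6 + 12 + 8 + 13 + 16 + 11 + 6 + 11 + 12 + 17 + 8 + 5 + 8) / 17 = 180 / 17 = 10.5882
LCL = c̄ − 3√c̄ = 10.5882 − 3 × 3.2540 = 0.8264

0.83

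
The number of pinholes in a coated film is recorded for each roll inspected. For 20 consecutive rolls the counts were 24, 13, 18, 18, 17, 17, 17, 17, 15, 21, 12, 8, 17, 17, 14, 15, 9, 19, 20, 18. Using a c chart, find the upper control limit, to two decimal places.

c̄ = (24 + 13 + 18 + 18 + 17 + 17 + 17 + 17 + 15 + 21 + 12 + 8 + 17 + 17 + 14 + 15 + 9 + 19 + 20 + 18) / 20 = 326 / 20 = 16.3000
UCL = c̄ + 3√c̄ = 16.3000 + 3 × √16.3000 = 16.3000 + 3 × 4.0373 = 28.4120

28.41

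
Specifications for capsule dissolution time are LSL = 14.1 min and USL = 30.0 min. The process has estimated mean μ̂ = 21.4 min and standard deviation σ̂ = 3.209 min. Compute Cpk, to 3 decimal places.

Cpu = (USL − μ̂) / (3σ̂) = (30.0 − 21.4) / (3 × 3.209) = 0.8933; Cpl = (μ̂ − LSL) / (3σ̂) = (21.4 − 14.1) / (3 × 3.209) = 0.7583; Cpk = min(Cpu, Cpl) = 0.7583

0.758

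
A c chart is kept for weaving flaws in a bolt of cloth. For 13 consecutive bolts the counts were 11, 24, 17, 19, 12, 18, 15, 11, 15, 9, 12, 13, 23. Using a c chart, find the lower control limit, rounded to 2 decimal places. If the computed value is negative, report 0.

c̄ = (11 + 24 + 17 + 19 + 12 + 18 + 15 + 11 + 15 + 9 + 12 + 13 + 23) / 13 = 199 / 13 = 15.3077
LCL = c̄ − 3√c̄ = 15.3077 − 3 × 3.9125 = 3.5702

3.57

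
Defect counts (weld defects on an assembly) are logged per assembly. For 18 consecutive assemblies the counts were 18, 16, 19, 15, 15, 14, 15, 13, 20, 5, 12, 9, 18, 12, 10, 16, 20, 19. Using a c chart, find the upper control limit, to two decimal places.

c̄ = (18 + 16 + 19 + 15 + 15 + 14 + 15 + 13 + 20 + 5 + 12 + 9 + 18 + 12 + 10 + 16 + 20 + 19) / 18 = 266 / 18 = 14.7778
UCL = c̄ + 3√c̄ = 14.7778 + 3 × √14.7778 = 14.7778 + 3 × 3.8442 = 26.3103

26.31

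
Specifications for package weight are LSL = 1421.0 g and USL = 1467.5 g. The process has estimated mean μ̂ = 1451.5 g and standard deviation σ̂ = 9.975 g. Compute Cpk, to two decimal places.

0.53

Cpu = (USL − μ̂) / (3σ̂) = (1467.5 − 1451.5) / (3 × 9.975) = 0.5347; Cpl = (μ̂ − LSL) / (3σ̂) = (1451.5 − 1421.0) / (3 × 9.975) = 1.0192; Cpk = min(Cpu, Cpl) = 0.5347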